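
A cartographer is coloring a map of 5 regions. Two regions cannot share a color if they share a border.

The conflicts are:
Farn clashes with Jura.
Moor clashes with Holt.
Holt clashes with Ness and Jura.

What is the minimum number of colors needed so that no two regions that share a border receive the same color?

2

Farn and Jura conflict, so at least 2 colors are needed.
2 colors suffice: Farn=1, Moor=2, Holt=1, Ness=2, Jura=2. Every pair that conflicts lands in different colors.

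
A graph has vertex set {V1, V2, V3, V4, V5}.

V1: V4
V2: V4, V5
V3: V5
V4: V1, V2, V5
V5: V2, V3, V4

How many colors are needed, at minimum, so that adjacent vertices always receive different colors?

V2, V4, V5 are mutually adjacent, so at least 3 colors are needed.
3 colors suffice: color red → {V1, V5}; color blue → {V3, V4}; color green → {V2}. Every edge joins two different colors.

3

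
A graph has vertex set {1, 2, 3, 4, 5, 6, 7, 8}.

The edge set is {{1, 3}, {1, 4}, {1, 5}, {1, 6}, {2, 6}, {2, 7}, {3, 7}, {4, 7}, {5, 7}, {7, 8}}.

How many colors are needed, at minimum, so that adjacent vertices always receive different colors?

3

The cycle 2-7-4-1-6-2 has odd length 5, so it cannot be 2-colored; at least 3 colors are needed.
A valid assignment using 3 colors: 1=red, 2=blue, 3=blue, 4=blue, 5=blue, 6=green, 7=red, 8=blue. No two adjacent vertices share a color.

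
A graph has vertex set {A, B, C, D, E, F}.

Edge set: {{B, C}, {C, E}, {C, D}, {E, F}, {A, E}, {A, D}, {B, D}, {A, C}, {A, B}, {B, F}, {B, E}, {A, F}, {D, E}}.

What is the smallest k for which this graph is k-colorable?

5

A, B, C, D, E are mutually adjacent (a clique of size 5), so at least 5 colors are needed.
5 colors suffice: color red → {A}; color blue → {E}; color green → {B}; color yellow → {C, F}; color purple → {D}. Each edge has distinct colors on its endpoints.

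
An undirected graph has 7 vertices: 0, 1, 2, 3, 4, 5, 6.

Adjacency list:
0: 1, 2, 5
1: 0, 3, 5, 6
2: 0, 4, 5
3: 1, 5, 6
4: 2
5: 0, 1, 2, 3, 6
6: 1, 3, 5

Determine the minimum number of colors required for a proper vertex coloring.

1, 3, 5, 6 are mutually adjacent (a clique of size 4), so at least 4 colors are needed.
4 colors suffice: color a → {4, 5}; color b → {1, 2}; color c → {0, 6}; color d → {3}. Every edge joins two different colors.

4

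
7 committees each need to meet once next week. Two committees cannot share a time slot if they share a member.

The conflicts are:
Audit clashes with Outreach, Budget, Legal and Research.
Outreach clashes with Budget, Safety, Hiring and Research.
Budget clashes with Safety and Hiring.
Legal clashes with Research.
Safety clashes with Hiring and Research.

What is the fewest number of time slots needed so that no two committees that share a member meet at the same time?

4

Outreach, Budget, Safety, Hiring are mutually in conflict, so at least 4 time slots are needed.
4 time slots suffice: time slot 1 → {Outreach, Legal}; time slot 2 → {Budget, Research}; time slot 3 → {Audit, Safety}; time slot 4 → {Hiring}. No two conflicting committees share a time slot.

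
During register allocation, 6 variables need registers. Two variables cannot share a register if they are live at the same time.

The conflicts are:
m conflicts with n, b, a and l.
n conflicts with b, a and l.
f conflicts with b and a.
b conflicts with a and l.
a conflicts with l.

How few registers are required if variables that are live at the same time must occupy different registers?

5

m, n, b, a, l are mutually in conflict, so at least 5 registers are needed.
Using 5 registers: m=5, n=4, f=3, b=1, a=2, l=3. Each listed conflict is separated.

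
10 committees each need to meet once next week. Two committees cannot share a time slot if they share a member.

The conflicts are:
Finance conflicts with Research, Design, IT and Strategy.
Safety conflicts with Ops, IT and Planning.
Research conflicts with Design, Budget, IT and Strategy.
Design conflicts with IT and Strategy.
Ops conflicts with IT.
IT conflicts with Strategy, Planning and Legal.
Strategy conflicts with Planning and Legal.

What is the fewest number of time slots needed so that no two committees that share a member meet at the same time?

5

Finance, Research, Design, IT, Strategy pairwise conflict, so at least 5 time slots are needed.
5 time slots suffice: time slot 1 → {Budget, IT}; time slot 2 → {Safety, Strategy}; time slot 3 → {Research, Ops, Planning, Legal}; time slot 4 → {Design}; time slot 5 → {Finance}. Each listed conflict is separated.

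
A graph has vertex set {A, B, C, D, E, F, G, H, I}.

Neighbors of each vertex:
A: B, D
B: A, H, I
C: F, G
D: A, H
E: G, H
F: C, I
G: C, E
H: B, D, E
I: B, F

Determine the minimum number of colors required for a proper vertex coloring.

3

The cycle F-I-B-H-E-G-C-F has odd length 7, so it cannot be 2-colored; at least 3 colors are needed.
3 colors suffice: color 1 → {A, C, H, I}; color 2 → {B, D, E, F}; color 3 → {G}. Each edge has distinct colors on its endpoints.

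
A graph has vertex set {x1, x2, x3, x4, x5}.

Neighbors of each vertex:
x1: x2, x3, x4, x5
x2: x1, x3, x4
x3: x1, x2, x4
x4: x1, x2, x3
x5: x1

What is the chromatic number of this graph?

x1, x2, x3, x4 are pairwise adjacent (a clique of size 4), so at least 4 colors are needed.
A valid assignment using 4 colors: x1=R, x2=G, x3=B, x4=Y, x5=B. Every edge joins two different colors.

4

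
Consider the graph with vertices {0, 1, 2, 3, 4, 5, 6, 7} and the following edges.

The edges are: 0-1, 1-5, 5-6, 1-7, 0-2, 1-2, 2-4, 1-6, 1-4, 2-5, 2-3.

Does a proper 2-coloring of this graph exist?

1, 2, 5 are pairwise adjacent, so at least 3 colors are needed.
So 2 colors are not enough.

No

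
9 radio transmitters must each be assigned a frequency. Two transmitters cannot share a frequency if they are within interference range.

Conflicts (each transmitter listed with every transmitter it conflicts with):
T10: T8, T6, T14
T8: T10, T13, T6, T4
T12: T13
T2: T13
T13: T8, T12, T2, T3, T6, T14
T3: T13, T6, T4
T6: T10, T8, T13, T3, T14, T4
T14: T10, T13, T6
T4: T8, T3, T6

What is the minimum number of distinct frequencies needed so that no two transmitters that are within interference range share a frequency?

T3, T6, T4 pairwise conflict, so at least 3 frequencies are needed.
3 frequencies suffice: frequency 1 → {T12, T2, T6}; frequency 2 → {T10, T13, T4}; frequency 3 → {T8, T3, T14}. Each listed conflict is separated.

3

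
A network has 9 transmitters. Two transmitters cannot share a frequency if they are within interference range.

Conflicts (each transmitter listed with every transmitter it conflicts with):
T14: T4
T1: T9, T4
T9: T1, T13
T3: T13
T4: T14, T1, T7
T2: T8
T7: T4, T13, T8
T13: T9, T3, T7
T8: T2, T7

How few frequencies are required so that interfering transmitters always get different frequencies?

3

The cycle T9-T1-T4-T7-T13-T9 has odd length 5, so it cannot be 2-colored; at least 3 frequencies are needed.
3 frequencies suffice: frequency 1 → {T4, T13, T8}; frequency 2 → {T14, T1, T3, T2, T7}; frequency 3 → {T9}. No two conflicting transmitters share a frequency.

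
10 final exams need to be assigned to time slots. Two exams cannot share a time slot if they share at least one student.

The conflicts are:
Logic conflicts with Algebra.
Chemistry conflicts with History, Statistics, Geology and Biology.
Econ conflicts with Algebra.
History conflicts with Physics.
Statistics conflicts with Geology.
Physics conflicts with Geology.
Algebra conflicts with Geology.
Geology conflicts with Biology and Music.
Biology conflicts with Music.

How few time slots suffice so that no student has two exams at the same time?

Geology, Biology, Music all conflict with each other, so at least 3 time slots are needed.
3 time slots suffice: time slot 1 → {Logic, Econ, History, Geology}; time slot 2 → {Chemistry, Physics, Algebra, Music}; time slot 3 → {Statistics, Biology}. Every pair that conflicts lands in different time slots.

3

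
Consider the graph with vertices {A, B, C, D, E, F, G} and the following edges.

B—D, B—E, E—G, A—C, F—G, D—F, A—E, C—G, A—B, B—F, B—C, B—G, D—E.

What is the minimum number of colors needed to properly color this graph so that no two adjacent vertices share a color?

3

B, D, F form a triangle, so at least 3 colors are needed.
3 colors suffice: A=3, B=1, C=2, D=3, E=2, F=2, G=3. Every edge joins two different colors.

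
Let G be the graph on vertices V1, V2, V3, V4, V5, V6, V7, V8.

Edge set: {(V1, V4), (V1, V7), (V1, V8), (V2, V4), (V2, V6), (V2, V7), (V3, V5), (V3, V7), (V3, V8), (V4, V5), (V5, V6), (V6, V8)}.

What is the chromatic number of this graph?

3

The cycle V6-V8-V1-V4-V5-V6 has odd length 5, so it cannot be 2-colored; at least 3 colors are needed.
A valid assignment using 3 colors: V1=1, V2=2, V3=1, V4=3, V5=2, V6=1, V7=3, V8=2. Each edge has distinct colors on its endpoints.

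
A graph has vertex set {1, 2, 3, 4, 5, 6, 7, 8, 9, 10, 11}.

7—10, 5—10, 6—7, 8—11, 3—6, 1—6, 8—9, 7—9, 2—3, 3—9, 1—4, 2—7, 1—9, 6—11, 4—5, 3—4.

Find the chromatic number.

3

The cycle 8-9-7-6-11-8 has odd length 5, so it cannot be 2-colored; at least 3 colors are needed.
3 colors suffice: color red → {2, 4, 6, 9, 10}; color blue → {1, 3, 5, 7, 8}; color green → {11}. Each edge has distinct colors on its endpoints.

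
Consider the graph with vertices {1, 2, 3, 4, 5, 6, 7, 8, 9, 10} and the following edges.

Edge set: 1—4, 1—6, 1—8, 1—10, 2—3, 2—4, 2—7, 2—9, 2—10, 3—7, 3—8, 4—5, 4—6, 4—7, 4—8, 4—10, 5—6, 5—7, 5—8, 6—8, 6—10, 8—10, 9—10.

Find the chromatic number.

1, 4, 6, 8, 10 are pairwise adjacent (a clique of size 5), so at least 5 colors are needed.
5 colors suffice: color a → {3, 4, 9}; color b → {2, 8}; color c → {5, 10}; color d → {6, 7}; color e → {1}. Each edge has distinct colors on its endpoints.

5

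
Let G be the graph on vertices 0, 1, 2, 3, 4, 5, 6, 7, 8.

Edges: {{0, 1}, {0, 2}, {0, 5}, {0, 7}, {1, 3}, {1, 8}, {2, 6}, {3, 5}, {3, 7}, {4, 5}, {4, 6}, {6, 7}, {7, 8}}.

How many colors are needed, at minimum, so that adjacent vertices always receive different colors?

The cycle 0-5-4-6-2-0 has odd length 5, so it cannot be 2-colored; at least 3 colors are needed.
3 colors suffice: 0=red, 1=blue, 2=blue, 3=red, 4=green, 5=blue, 6=red, 7=blue, 8=red. No two adjacent vertices share a color.

3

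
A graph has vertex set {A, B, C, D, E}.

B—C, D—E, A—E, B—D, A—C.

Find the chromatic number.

The cycle C-B-D-E-A-C has odd length 5, so it cannot be 2-colored; at least 3 colors are needed.
One proper 3-coloring: A=1, B=2, C=3, D=1, E=2. Every edge joins two different colors.

3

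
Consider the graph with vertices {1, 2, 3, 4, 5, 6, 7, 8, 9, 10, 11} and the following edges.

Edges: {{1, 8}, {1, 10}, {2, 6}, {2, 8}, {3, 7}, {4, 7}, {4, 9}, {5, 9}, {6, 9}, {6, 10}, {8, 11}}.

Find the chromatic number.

3

The cycle 1-10-6-2-8-1 has odd length 5, so it cannot be 2-colored; at least 3 colors are needed.
A valid assignment using 3 colors: 1=blue, 2=green, 3=blue, 4=blue, 5=blue, 6=blue, 7=red, 8=red, 9=red, 10=red, 11=blue. Every edge joins two different colors.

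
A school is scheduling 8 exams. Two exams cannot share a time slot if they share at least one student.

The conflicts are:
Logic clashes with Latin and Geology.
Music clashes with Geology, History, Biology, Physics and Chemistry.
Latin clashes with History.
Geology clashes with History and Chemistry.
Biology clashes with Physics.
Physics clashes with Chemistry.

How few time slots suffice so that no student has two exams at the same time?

Music, Physics, Chemistry pairwise conflict, so at least 3 time slots are needed.
Using 3 time slots: Logic=3, Music=1, Latin=1, Geology=2, History=3, Biology=3, Physics=2, Chemistry=3. Every pair that conflicts lands in different time slots.

3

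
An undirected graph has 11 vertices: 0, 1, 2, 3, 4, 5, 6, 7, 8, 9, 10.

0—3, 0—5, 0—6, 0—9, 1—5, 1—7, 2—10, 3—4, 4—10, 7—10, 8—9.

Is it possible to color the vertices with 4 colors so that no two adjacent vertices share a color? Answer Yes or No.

Yes

The chromatic number is 3. The cycle 5-0-3-4-10-7-1-5 has odd length 7, so it cannot be 2-colored; at least 3 colors are needed.
3 colors suffice: 0=red, 1=red, 2=blue, 3=green, 4=blue, 5=blue, 6=blue, 7=blue, 8=red, 9=blue, 10=red.
Since 4 ≥ 3, a proper 4-coloring certainly exists.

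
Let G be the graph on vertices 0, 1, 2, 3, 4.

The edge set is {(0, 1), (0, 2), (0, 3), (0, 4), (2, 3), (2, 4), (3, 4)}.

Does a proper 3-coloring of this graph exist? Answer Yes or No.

0, 2, 3, 4 form a clique, so at least 4 colors are needed.
So 3 colors are not enough.

No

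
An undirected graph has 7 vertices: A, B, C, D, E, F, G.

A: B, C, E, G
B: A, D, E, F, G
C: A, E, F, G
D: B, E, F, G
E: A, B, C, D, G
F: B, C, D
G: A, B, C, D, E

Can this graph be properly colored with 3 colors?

A, B, E, G are mutually adjacent (a clique of size 4), so at least 4 colors are needed.
So 3 colors are not enough.

No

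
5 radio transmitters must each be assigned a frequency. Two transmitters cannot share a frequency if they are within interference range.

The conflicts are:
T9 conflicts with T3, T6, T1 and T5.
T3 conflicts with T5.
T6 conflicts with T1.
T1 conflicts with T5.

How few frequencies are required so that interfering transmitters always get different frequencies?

3

T9, T6, T1 all conflict with each other, so at least 3 frequencies are needed.
3 frequencies suffice: frequency 1 → {T9}; frequency 2 → {T6, T5}; frequency 3 → {T3, T1}. Each listed conflict is separated.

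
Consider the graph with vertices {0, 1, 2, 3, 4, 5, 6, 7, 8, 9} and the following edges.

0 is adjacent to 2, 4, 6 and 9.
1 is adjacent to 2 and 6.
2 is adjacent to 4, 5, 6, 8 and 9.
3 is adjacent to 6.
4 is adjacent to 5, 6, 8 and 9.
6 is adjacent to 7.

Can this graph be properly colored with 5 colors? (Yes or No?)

Yes

The chromatic number is 4. 0, 2, 4, 9 are pairwise adjacent (a clique of size 4), so at least 4 colors are needed.
One proper 4-coloring: 0=d, 1=b, 2=a, 3=a, 4=b, 5=c, 6=c, 7=a, 8=c, 9=c.
Since 5 ≥ 4, a proper 5-coloring certainly exists.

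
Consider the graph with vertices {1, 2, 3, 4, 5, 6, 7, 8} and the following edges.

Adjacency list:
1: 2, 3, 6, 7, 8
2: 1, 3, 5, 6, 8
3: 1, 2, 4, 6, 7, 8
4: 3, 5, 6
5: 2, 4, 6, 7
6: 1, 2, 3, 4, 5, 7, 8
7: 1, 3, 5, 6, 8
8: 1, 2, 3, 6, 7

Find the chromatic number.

5

1, 2, 3, 6, 8 are pairwise adjacent (a clique of size 5), so at least 5 colors are needed.
One proper 5-coloring: 1=e, 2=c, 3=b, 4=c, 5=b, 6=a, 7=c, 8=d. Every edge joins two different colors.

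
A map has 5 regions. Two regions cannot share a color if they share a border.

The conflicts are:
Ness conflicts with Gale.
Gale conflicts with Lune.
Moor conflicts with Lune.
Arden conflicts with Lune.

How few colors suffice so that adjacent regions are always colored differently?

2

Arden and Lune conflict, so at least 2 colors are needed.
2 colors suffice: color 1 → {Ness, Lune}; color 2 → {Gale, Moor, Arden}. Each listed conflict is separated.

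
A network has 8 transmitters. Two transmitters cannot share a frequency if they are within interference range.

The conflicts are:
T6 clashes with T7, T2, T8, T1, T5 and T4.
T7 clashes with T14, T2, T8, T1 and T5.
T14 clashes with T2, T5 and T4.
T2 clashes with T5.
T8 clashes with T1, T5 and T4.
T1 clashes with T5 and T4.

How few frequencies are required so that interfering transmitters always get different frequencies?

T6, T7, T8, T1, T5 pairwise conflict, so at least 5 frequencies are needed.
5 frequencies suffice: T6=2, T7=1, T14=2, T2=4, T8=4, T1=5, T5=3, T4=1. No two conflicting transmitters share a frequency.

5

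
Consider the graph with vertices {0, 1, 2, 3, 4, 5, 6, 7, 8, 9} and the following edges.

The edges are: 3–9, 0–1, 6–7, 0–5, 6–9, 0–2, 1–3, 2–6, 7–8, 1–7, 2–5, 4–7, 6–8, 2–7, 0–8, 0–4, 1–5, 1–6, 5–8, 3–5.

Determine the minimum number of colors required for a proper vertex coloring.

3

1, 6, 7 form a triangle, so at least 3 colors are needed.
One proper 3-coloring: 0=red, 1=blue, 2=blue, 3=red, 4=blue, 5=green, 6=red, 7=green, 8=blue, 9=blue. Each edge has distinct colors on its endpoints.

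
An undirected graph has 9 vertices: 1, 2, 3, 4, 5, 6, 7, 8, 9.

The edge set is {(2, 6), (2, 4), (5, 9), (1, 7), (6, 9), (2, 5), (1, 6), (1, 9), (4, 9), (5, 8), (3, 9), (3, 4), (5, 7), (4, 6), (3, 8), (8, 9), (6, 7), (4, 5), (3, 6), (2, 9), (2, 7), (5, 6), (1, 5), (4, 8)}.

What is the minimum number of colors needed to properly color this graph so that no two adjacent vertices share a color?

2, 4, 5, 6, 9 are mutually adjacent (a clique of size 5), so at least 5 colors are needed.
5 colors suffice: 1=d, 2=e, 3=c, 4=d, 5=c, 6=b, 7=a, 8=b, 9=a. No two adjacent vertices share a color.

5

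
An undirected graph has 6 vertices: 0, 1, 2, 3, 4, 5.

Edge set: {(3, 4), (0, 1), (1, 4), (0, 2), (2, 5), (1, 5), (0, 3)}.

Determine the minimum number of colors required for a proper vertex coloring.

2

1 and 4 are adjacent, so at least 2 colors are needed.
A valid assignment using 2 colors: 0=blue, 1=red, 2=red, 3=red, 4=blue, 5=blue. Every edge joins two different colors.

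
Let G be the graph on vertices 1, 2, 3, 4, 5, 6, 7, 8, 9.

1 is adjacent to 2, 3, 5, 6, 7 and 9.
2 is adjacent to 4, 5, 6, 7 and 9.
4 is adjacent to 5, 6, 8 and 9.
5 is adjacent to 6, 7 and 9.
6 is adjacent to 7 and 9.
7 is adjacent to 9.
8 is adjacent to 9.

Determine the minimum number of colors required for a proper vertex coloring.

6

1, 2, 5, 6, 7, 9 are pairwise adjacent (a clique of size 6), so at least 6 colors are needed.
6 colors suffice: color red → {3, 9}; color blue → {1, 4}; color green → {5, 8}; color yellow → {6}; color purple → {2}; color orange → {7}. Every edge joins two different colors.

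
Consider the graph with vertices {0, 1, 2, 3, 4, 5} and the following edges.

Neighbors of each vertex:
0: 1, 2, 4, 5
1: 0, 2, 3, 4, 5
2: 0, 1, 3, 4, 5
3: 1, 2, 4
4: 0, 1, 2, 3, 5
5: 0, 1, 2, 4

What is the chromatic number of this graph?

0, 1, 2, 4, 5 are pairwise adjacent (a clique of size 5), so at least 5 colors are needed.
One proper 5-coloring: 0=yellow, 1=blue, 2=green, 3=yellow, 4=red, 5=purple. Each edge has distinct colors on its endpoints.

5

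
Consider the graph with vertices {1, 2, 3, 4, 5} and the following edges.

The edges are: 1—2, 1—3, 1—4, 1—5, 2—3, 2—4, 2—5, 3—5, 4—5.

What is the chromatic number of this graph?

1, 2, 3, 5 form a clique, so at least 4 colors are needed.
4 colors suffice: color a → {2}; color b → {1}; color c → {5}; color d → {3, 4}. Every edge joins two different colors.

4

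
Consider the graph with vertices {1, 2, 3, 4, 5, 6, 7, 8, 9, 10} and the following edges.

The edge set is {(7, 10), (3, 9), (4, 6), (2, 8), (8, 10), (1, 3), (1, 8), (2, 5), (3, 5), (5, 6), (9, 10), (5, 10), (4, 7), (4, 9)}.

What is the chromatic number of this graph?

3

The cycle 6-4-9-3-5-6 has odd length 5, so it cannot be 2-colored; at least 3 colors are needed.
3 colors suffice: color red → {5, 7, 8, 9}; color blue → {2, 3, 4, 10}; color green → {1, 6}. Every edge joins two different colors.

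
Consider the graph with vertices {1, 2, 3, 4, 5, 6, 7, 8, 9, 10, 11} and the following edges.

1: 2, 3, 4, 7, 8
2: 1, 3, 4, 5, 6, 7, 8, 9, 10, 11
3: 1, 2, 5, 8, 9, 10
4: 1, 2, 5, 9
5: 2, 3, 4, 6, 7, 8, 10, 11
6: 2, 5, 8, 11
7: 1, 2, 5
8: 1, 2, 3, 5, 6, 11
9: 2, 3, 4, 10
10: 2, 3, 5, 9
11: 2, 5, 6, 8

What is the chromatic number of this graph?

2, 5, 6, 8, 11 are mutually adjacent (a clique of size 5), so at least 5 colors are needed.
One proper 5-coloring: 1=b, 2=a, 3=c, 4=c, 5=b, 6=c, 7=c, 8=d, 9=b, 10=d, 11=e. No two adjacent vertices share a color.

5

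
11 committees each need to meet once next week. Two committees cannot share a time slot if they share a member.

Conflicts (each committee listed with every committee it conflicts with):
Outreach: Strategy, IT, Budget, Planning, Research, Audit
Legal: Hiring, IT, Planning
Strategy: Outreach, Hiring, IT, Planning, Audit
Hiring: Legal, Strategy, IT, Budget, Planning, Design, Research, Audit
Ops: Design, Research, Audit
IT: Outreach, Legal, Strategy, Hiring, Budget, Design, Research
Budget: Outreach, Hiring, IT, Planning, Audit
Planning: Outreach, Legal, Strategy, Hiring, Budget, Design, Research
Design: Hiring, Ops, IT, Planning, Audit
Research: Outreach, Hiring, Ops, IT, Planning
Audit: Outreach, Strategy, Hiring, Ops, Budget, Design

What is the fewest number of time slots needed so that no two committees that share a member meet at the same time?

3

Legal, Hiring, IT are mutually in conflict, so at least 3 time slots are needed.
3 time slots suffice: time slot 1 → {Outreach, Hiring, Ops}; time slot 2 → {IT, Planning, Audit}; time slot 3 → {Legal, Strategy, Budget, Design, Research}. Every pair that conflicts lands in different time slots.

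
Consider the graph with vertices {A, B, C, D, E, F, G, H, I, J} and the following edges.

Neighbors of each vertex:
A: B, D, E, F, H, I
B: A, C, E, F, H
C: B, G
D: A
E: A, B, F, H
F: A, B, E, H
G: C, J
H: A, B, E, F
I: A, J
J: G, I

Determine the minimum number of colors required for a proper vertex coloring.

A, B, E, F, H form a clique, so at least 5 colors are needed.
5 colors suffice: A=1, B=2, C=1, D=2, E=5, F=4, G=2, H=3, I=2, J=1. Each edge has distinct colors on its endpoints.

5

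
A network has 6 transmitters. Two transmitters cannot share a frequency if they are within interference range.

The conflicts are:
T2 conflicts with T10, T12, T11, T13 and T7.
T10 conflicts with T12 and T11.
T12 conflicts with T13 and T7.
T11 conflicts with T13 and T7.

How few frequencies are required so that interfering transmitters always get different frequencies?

3

T2, T10, T11 are mutually in conflict, so at least 3 frequencies are needed.
3 frequencies suffice: T2=1, T10=3, T12=2, T11=2, T13=3, T7=3. Every pair that conflicts lands in different frequencies.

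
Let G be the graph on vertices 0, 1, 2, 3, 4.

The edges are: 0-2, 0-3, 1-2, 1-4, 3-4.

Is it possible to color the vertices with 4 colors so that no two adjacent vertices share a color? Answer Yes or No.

Yes

The chromatic number is 3. The cycle 0-3-4-1-2-0 has odd length 5, so it cannot be 2-colored; at least 3 colors are needed.
3 colors suffice: 0=c, 1=b, 2=a, 3=b, 4=a.
Since 4 ≥ 3, a proper 4-coloring certainly exists.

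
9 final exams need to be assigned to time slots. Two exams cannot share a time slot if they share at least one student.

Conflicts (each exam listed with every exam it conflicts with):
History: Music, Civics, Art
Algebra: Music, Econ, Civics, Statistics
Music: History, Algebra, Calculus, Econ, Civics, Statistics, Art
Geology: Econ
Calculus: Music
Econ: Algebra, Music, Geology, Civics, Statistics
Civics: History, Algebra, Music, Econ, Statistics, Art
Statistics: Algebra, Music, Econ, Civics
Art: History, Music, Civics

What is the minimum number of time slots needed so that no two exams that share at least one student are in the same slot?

5

Algebra, Music, Econ, Civics, Statistics pairwise conflict, so at least 5 time slots are needed.
5 time slots suffice: History=4, Algebra=5, Music=1, Geology=1, Calculus=2, Econ=3, Civics=2, Statistics=4, Art=3. Each listed conflict is separated.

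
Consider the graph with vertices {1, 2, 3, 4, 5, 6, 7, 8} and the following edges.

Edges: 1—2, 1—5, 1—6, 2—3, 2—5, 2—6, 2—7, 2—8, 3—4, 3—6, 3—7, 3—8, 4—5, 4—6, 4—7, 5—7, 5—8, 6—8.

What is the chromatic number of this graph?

4

2, 3, 6, 8 are pairwise adjacent (a clique of size 4), so at least 4 colors are needed.
4 colors suffice: 1=d, 2=a, 3=b, 4=a, 5=b, 6=c, 7=c, 8=d. Each edge has distinct colors on its endpoints.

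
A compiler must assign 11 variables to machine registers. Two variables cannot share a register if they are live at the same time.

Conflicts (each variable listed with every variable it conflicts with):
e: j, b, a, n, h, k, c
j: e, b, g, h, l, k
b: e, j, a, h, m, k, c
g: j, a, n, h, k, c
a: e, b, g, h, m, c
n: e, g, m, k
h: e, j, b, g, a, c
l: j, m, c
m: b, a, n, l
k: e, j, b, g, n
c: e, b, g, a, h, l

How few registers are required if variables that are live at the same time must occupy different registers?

e, b, a, h, c all conflict with each other, so at least 5 registers are needed.
A valid assignment using 5 registers: e=1, j=3, b=2, g=1, a=4, n=2, h=5, l=2, m=1, k=4, c=3. No two conflicting variables share a register.

5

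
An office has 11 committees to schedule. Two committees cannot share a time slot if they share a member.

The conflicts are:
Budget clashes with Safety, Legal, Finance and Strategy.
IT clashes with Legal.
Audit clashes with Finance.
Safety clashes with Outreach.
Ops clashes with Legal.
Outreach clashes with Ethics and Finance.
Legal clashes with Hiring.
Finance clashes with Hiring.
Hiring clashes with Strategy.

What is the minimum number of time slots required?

Budget and Finance conflict, so at least 2 time slots are needed.
2 time slots suffice: time slot 1 → {Budget, IT, Audit, Ops, Outreach, Hiring}; time slot 2 → {Safety, Legal, Ethics, Finance, Strategy}. No two conflicting committees share a time slot.

2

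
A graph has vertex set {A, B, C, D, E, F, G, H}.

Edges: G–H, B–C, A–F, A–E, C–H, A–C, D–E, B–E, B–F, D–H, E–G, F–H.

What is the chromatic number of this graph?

The cycle E-A-C-H-G-E has odd length 5, so it cannot be 2-colored; at least 3 colors are needed.
3 colors suffice: color 1 → {E, H}; color 2 → {C, D, F, G}; color 3 → {A, B}. Each edge has distinct colors on its endpoints.

3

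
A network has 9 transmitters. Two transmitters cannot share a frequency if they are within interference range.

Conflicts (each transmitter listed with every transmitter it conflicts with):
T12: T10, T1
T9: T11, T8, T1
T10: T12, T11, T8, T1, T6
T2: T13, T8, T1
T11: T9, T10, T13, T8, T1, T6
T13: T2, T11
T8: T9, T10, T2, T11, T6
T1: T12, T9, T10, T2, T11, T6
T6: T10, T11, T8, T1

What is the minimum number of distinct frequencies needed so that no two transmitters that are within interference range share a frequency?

T10, T11, T1, T6 pairwise conflict, so at least 4 frequencies are needed.
4 frequencies suffice: frequency 1 → {T13, T8, T1}; frequency 2 → {T12, T2, T11}; frequency 3 → {T9, T10}; frequency 4 → {T6}. Every pair that conflicts lands in different frequencies.

4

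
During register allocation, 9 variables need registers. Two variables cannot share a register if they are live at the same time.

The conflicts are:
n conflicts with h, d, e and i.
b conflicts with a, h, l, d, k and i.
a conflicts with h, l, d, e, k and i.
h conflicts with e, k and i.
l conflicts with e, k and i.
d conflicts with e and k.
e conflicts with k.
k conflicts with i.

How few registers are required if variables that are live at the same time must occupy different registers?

b, a, h, k, i are mutually in conflict, so at least 5 registers are needed.
5 registers suffice: register 1 → {n, a}; register 2 → {k}; register 3 → {h, l, d}; register 4 → {e, i}; register 5 → {b}. Each listed conflict is separated.

5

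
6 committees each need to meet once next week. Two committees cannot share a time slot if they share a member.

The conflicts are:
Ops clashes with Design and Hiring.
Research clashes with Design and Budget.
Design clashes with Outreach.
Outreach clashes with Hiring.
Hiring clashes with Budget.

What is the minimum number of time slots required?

The cycle Research-Design-Ops-Hiring-Budget-Research has odd length 5, so it cannot be 2-colored; at least 3 time slots are needed.
Using 3 time slots: Ops=2, Research=3, Design=1, Outreach=2, Hiring=1, Budget=2. No two conflicting committees share a time slot.

3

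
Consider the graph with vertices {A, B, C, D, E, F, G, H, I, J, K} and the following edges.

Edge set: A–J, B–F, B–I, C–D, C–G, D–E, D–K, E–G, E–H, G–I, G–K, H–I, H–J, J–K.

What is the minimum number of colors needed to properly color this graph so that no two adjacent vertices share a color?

3

The cycle G-I-H-J-K-G has odd length 5, so it cannot be 2-colored; at least 3 colors are needed.
3 colors suffice: color 1 → {A, B, D, G, H}; color 2 → {C, E, F, I, J}; color 3 → {K}. No two adjacent vertices share a color.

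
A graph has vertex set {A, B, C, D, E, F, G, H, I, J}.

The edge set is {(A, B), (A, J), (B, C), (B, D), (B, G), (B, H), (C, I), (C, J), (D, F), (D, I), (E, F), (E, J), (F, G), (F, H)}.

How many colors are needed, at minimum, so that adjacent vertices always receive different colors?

B and D are adjacent, so at least 2 colors are needed.
2 colors suffice: color red → {B, F, I, J}; color blue → {A, C, D, E, G, H}. No two adjacent vertices share a color.

2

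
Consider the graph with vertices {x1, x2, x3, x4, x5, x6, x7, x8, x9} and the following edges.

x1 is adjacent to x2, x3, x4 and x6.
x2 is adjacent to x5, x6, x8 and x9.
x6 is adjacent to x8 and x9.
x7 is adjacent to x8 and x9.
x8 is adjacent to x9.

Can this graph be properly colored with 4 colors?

Yes

The chromatic number is 4. x2, x6, x8, x9 are mutually adjacent (a clique of size 4), so at least 4 colors are needed.
One proper 4-coloring: x1=2, x2=1, x3=1, x4=1, x5=2, x6=4, x7=1, x8=3, x9=2.
That is already a proper 4-coloring.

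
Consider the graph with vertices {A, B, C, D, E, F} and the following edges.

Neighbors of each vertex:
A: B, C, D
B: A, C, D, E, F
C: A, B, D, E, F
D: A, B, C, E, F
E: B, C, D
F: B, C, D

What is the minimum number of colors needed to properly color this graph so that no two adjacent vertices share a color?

B, C, D, F are pairwise adjacent (a clique of size 4), so at least 4 colors are needed.
4 colors suffice: color red → {B}; color blue → {D}; color green → {C}; color yellow → {A, E, F}. Each edge has distinct colors on its endpoints.

4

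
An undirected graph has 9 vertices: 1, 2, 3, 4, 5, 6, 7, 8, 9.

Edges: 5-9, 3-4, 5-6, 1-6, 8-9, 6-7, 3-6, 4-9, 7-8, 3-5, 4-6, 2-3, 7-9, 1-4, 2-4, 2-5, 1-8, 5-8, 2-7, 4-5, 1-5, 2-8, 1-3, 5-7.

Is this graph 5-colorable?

The chromatic number is 5. 1, 3, 4, 5, 6 are pairwise adjacent (a clique of size 5), so at least 5 colors are needed.
5 colors suffice: color a → {5}; color b → {4, 7}; color c → {3, 8}; color d → {1, 2, 9}; color e → {6}.
That is already a proper 5-coloring.

Yes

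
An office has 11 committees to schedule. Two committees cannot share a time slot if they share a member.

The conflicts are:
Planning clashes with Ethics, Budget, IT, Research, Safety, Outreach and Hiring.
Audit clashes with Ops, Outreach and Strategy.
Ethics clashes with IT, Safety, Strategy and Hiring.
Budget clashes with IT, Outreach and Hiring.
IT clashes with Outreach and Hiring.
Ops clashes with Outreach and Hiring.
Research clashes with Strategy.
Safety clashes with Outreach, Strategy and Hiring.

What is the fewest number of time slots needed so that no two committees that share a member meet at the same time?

4

Planning, Budget, IT, Hiring pairwise conflict, so at least 4 time slots are needed.
A valid assignment using 4 time slots: Planning=1, Audit=3, Ethics=4, Budget=4, IT=3, Ops=1, Research=2, Safety=3, Outreach=2, Strategy=1, Hiring=2. Each listed conflict is separated.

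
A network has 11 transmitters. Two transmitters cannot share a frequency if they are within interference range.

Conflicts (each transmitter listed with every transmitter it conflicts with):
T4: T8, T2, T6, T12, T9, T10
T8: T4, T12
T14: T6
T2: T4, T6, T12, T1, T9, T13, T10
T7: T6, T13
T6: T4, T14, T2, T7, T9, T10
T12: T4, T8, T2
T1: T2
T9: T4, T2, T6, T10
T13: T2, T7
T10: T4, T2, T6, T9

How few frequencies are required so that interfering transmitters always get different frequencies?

T4, T2, T6, T9, T10 all conflict with each other, so at least 5 frequencies are needed.
5 frequencies suffice: T4=3, T8=1, T14=1, T2=1, T7=1, T6=2, T12=2, T1=2, T9=5, T13=2, T10=4. Each listed conflict is separated.

5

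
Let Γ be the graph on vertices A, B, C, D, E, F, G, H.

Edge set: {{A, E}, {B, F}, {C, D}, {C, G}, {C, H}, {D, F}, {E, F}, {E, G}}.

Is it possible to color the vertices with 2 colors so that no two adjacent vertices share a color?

No

The cycle E-G-C-D-F-E has odd length 5, so it cannot be 2-colored; at least 3 colors are needed.
So 2 colors are not enough.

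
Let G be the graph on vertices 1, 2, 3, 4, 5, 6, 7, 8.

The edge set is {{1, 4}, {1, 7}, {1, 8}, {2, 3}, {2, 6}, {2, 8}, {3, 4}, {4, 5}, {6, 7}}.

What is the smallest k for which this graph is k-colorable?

The cycle 2-3-4-1-8-2 has odd length 5, so it cannot be 2-colored; at least 3 colors are needed.
A valid assignment using 3 colors: 1=b, 2=a, 3=b, 4=a, 5=b, 6=b, 7=a, 8=c. No two adjacent vertices share a color.

3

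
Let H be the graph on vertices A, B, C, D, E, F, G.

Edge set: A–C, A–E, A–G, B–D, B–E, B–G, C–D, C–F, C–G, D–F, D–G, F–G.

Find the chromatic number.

4

C, D, F, G form a clique, so at least 4 colors are needed.
4 colors suffice: A=green, B=blue, C=blue, D=green, E=red, F=yellow, G=red. Every edge joins two different colors.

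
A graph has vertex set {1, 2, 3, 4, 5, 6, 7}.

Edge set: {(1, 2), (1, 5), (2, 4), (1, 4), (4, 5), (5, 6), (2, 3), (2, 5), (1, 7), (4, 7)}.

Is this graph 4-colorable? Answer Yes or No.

Yes

The chromatic number is 4. 1, 2, 4, 5 are pairwise adjacent (a clique of size 4), so at least 4 colors are needed.
4 colors suffice: color a → {3, 4, 6}; color b → {5, 7}; color c → {2}; color d → {1}.
That is already a proper 4-coloring.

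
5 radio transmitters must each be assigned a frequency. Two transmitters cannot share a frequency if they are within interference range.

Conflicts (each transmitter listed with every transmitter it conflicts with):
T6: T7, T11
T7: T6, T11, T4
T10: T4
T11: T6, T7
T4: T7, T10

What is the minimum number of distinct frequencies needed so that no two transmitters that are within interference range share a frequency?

T6, T7, T11 are mutually in conflict, so at least 3 frequencies are needed.
A valid assignment using 3 frequencies: T6=2, T7=1, T10=1, T11=3, T4=2. Each listed conflict is separated.

3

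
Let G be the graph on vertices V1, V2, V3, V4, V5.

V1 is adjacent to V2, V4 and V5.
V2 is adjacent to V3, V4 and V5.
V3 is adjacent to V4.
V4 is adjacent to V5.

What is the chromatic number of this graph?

4

V1, V2, V4, V5 are pairwise adjacent (a clique of size 4), so at least 4 colors are needed.
A valid assignment using 4 colors: V1=4, V2=2, V3=3, V4=1, V5=3. Each edge has distinct colors on its endpoints.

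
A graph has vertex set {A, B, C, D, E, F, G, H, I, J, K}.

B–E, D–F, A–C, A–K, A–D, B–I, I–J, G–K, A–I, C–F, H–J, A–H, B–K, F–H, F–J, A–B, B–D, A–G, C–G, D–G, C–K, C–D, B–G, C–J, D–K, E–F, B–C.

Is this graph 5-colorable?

No

A, B, C, D, G, K form a clique, so at least 6 colors are needed.
So 5 colors are not enough.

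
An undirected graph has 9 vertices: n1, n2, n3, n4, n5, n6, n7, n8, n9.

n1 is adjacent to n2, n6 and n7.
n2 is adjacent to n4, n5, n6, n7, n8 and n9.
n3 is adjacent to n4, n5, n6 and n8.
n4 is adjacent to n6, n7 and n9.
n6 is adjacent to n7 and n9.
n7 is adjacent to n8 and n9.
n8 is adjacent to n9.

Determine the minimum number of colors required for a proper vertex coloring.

n2, n4, n6, n7, n9 are pairwise adjacent (a clique of size 5), so at least 5 colors are needed.
5 colors suffice: color 1 → {n2, n3}; color 2 → {n5, n6, n8}; color 3 → {n7}; color 4 → {n1, n9}; color 5 → {n4}. No two adjacent vertices share a color.

5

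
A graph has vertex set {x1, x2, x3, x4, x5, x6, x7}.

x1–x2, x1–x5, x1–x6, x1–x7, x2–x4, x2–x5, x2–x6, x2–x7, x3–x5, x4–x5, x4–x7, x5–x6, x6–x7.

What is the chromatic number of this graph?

4

x1, x2, x6, x7 are pairwise adjacent (a clique of size 4), so at least 4 colors are needed.
A valid assignment using 4 colors: x1=4, x2=1, x3=1, x4=3, x5=2, x6=3, x7=2. Every edge joins two different colors.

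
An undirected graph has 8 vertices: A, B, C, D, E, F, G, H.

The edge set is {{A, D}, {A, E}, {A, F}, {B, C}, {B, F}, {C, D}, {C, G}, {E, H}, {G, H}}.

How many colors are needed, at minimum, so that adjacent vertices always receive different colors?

The cycle C-D-A-F-B-C has odd length 5, so it cannot be 2-colored; at least 3 colors are needed.
A valid assignment using 3 colors: A=red, B=blue, C=red, D=blue, E=blue, F=green, G=blue, H=red. Each edge has distinct colors on its endpoints.

3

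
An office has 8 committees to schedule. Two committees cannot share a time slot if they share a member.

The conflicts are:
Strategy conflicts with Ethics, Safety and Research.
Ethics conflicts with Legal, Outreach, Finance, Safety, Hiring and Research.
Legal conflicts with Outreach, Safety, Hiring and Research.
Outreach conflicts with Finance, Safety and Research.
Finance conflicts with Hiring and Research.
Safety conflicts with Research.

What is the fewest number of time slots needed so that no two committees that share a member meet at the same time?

5

Ethics, Legal, Outreach, Safety, Research are mutually in conflict, so at least 5 time slots are needed.
5 time slots suffice: time slot 1 → {Ethics}; time slot 2 → {Hiring, Research}; time slot 3 → {Finance, Safety}; time slot 4 → {Strategy, Outreach}; time slot 5 → {Legal}. Every pair that conflicts lands in different time slots.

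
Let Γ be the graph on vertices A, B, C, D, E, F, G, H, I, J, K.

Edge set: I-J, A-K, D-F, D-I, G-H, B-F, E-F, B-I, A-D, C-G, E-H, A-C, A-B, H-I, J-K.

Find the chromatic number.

The cycle I-D-A-K-J-I has odd length 5, so it cannot be 2-colored; at least 3 colors are needed.
3 colors suffice: A=1, B=2, C=2, D=2, E=3, F=1, G=1, H=2, I=1, J=3, K=2. No two adjacent vertices share a color.

3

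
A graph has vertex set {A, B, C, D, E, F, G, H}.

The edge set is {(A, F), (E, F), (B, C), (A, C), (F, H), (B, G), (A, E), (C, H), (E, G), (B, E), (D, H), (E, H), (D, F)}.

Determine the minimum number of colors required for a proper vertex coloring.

3

B, E, G are mutually adjacent, so at least 3 colors are needed.
3 colors suffice: color 1 → {C, D, E}; color 2 → {A, B, H}; color 3 → {F, G}. Every edge joins two different colors.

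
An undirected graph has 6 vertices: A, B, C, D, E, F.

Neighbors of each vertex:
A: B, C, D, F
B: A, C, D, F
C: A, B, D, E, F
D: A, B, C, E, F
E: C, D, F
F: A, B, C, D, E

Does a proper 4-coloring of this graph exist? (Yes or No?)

No

A, B, C, D, F are pairwise adjacent (a clique of size 5), so at least 5 colors are needed.
So 4 colors are not enough.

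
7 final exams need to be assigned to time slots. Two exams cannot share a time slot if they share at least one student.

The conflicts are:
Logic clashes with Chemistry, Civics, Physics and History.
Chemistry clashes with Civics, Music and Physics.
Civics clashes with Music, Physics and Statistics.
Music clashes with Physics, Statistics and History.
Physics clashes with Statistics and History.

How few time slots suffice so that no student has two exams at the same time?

Logic, Chemistry, Civics, Physics pairwise conflict, so at least 4 time slots are needed.
A valid assignment using 4 time slots: Logic=3, Chemistry=4, Civics=2, Music=3, Physics=1, Statistics=4, History=2. Every pair that conflicts lands in different time slots.

4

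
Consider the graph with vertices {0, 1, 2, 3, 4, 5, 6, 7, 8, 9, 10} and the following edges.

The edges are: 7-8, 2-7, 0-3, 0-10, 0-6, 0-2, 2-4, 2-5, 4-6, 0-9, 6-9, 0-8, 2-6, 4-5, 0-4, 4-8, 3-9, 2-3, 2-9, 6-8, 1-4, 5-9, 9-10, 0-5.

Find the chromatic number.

4

0, 4, 6, 8 are pairwise adjacent (a clique of size 4), so at least 4 colors are needed.
4 colors suffice: 0=a, 1=a, 2=b, 3=d, 4=c, 5=d, 6=d, 7=a, 8=b, 9=c, 10=b. Each edge has distinct colors on its endpoints.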